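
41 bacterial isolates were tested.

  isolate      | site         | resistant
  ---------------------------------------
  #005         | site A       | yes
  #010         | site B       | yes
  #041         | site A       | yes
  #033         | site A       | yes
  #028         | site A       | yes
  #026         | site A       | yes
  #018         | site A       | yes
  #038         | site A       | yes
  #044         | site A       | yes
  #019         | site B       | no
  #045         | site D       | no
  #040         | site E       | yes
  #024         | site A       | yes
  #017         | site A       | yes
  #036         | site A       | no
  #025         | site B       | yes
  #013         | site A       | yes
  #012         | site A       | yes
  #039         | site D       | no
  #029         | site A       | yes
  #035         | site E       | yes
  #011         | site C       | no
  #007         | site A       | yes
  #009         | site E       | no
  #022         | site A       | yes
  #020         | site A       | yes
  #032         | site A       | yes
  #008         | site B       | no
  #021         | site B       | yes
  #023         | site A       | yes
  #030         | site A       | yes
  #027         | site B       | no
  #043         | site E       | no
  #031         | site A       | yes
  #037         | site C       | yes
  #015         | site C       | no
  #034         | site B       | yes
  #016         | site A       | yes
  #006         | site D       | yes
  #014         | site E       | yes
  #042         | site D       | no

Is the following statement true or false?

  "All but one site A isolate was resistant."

True

Truth condition: |A ∖ B| = 1.
|A| = 22, |A ∩ B| = 21, |A ∖ B| = 1.
|A ∖ B| = 1, so the statement is true.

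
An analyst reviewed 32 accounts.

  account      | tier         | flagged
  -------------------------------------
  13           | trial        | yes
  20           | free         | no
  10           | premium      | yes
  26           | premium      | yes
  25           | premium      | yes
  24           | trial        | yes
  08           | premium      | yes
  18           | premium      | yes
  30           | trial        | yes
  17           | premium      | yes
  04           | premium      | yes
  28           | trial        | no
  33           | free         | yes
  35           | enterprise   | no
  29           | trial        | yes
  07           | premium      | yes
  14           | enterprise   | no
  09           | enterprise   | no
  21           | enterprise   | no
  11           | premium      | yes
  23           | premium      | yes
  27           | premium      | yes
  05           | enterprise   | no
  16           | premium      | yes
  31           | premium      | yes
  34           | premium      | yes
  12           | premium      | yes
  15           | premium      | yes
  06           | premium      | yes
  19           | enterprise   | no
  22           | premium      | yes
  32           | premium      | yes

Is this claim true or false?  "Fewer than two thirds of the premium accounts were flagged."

False

The determiner here denotes the relation: |A ∩ B| / |A| < 2/3.
|A| = 19, |A ∩ B| = 19, |A ∖ B| = 0.
|A ∩ B|/|A| = 19/19, so the statement is false.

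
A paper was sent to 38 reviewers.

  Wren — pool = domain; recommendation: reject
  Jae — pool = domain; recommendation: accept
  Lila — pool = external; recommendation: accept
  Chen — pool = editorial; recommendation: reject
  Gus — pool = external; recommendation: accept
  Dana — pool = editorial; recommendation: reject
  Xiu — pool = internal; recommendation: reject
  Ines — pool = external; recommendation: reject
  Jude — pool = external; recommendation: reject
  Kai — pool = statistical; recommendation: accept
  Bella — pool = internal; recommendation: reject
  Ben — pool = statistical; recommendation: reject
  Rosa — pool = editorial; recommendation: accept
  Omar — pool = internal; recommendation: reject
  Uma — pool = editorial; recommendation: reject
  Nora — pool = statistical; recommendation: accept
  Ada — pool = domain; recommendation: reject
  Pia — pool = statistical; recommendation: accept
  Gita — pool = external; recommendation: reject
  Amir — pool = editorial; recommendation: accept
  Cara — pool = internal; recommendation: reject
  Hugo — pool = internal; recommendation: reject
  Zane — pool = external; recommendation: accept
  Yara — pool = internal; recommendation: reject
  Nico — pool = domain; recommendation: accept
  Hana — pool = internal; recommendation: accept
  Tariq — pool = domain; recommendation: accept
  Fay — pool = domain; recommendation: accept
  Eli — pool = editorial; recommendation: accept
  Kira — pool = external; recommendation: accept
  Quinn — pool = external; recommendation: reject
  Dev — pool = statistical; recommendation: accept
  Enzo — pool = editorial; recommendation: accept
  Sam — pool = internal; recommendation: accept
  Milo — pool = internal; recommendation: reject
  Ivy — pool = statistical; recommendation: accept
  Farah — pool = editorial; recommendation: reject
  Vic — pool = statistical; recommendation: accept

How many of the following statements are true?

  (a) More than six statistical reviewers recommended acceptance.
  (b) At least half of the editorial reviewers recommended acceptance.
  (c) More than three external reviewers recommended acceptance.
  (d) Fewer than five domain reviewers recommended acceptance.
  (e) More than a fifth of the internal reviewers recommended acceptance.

(a) statistical: |A| = 7, |A ∩ B| = 6; needs |A ∩ B| > 6 — false.
(b) editorial: |A| = 8, |A ∩ B| = 4; needs |A ∩ B| ≥ |A ∖ B| — true.
(c) external: |A| = 8, |A ∩ B| = 4; needs |A ∩ B| > 3 — true.
(d) domain: |A| = 6, |A ∩ B| = 4; needs |A ∩ B| < 5 — true.
(e) internal: |A| = 9, |A ∩ B| = 2; needs |A ∩ B| / |A| > 1/5 — true.

4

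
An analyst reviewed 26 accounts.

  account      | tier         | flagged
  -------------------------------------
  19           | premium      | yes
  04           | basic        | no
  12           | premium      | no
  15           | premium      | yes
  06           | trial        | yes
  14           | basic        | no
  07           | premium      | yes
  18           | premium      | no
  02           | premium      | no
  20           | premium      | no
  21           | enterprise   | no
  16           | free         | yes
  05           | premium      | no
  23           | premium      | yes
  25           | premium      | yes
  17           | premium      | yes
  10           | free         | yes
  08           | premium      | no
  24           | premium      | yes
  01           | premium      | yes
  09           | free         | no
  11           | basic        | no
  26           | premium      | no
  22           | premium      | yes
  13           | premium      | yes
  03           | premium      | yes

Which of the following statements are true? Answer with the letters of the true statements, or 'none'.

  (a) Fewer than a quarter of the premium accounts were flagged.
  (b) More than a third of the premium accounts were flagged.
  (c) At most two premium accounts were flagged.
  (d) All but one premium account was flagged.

(b)

|A| = 18, |A ∩ B| = 11, |A ∖ B| = 7.
(a) |A ∩ B| / |A| < 1/4: fails.
(b) |A ∩ B| / |A| > 1/3: holds.
(c) |A ∩ B| ≤ 2: fails.
(d) |A ∖ B| = 1: fails.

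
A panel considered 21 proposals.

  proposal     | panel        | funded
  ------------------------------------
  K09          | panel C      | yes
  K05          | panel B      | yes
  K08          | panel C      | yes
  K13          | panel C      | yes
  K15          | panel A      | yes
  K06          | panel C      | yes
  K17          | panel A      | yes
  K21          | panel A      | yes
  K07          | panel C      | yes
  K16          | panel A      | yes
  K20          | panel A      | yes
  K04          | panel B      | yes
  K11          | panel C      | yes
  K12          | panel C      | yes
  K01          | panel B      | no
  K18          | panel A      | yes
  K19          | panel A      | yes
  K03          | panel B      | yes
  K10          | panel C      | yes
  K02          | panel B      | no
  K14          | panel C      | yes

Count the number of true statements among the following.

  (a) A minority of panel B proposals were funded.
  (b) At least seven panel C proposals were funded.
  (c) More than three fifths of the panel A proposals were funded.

(a) panel B: |A| = 5, |A ∩ B| = 3; needs |A ∩ B| < |A ∖ B| — false.
(b) panel C: |A| = 9, |A ∩ B| = 9; needs |A ∩ B| ≥ 7 — true.
(c) panel A: |A| = 7, |A ∩ B| = 7; needs |A ∩ B| / |A| > 3/5 — true.

2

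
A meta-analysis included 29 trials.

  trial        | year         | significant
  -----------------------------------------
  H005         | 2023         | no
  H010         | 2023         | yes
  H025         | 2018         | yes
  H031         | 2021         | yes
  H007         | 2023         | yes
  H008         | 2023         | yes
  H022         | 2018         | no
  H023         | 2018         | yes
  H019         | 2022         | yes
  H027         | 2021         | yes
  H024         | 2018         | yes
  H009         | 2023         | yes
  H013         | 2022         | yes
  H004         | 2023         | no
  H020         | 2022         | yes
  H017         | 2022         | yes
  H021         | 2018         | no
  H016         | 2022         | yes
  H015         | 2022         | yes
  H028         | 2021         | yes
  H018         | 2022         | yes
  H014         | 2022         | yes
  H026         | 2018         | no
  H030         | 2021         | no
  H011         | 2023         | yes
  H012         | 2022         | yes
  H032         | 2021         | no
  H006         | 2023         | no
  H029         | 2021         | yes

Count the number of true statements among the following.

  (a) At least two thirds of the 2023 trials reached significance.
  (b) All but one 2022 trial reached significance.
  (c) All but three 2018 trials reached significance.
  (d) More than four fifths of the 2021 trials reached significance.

(a) 2023: |A| = 8, |A ∩ B| = 5; needs |A ∩ B| / |A| ≥ 2/3 — false.
(b) 2022: |A| = 9, |A ∩ B| = 9; needs |A ∖ B| = 1 — false.
(c) 2018: |A| = 6, |A ∩ B| = 3; needs |A ∖ B| = 3 — true.
(d) 2021: |A| = 6, |A ∩ B| = 4; needs |A ∩ B| / |A| > 4/5 — false.

1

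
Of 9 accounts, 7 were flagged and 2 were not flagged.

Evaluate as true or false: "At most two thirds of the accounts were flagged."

False

'At most two thirds of the accounts were flagged' holds iff |A ∩ B| / |A| ≤ 2/3.
|A| = 9, |A ∩ B| = 7, |A ∖ B| = 2.
|A ∩ B|/|A| = 7/9, so the statement is false.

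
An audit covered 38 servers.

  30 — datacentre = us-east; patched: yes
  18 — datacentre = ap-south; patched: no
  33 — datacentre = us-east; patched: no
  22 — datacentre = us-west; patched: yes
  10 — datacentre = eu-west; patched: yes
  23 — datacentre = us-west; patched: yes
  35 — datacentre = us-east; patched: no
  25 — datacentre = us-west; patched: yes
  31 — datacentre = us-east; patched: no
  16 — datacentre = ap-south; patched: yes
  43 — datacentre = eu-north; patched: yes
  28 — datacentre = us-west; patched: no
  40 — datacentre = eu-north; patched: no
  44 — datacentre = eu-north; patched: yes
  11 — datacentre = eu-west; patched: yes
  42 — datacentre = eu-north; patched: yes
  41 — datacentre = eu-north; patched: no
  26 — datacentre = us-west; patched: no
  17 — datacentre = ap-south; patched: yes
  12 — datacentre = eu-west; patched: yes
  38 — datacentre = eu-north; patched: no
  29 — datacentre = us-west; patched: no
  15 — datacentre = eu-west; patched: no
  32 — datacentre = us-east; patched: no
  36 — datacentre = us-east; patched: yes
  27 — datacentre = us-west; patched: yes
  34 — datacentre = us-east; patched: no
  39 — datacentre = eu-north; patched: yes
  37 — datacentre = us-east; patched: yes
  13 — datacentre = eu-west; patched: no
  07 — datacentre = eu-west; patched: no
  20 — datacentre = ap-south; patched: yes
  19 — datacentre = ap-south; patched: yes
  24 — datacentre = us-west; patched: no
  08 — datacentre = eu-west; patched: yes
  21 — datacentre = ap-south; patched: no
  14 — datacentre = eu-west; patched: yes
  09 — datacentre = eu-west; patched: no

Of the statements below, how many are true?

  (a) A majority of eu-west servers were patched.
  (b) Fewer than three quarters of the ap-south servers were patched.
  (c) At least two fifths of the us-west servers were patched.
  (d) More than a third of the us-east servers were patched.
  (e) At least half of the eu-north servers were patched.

(a) eu-west: |A| = 9, |A ∩ B| = 5; needs |A ∩ B| > |A ∖ B| — true.
(b) ap-south: |A| = 6, |A ∩ B| = 4; needs |A ∩ B| / |A| < 3/4 — true.
(c) us-west: |A| = 8, |A ∩ B| = 4; needs |A ∩ B| / |A| ≥ 2/5 — true.
(d) us-east: |A| = 8, |A ∩ B| = 3; needs |A ∩ B| / |A| > 1/3 — true.
(e) eu-north: |A| = 7, |A ∩ B| = 4; needs |A ∩ B| ≥ |A ∖ B| — true.

5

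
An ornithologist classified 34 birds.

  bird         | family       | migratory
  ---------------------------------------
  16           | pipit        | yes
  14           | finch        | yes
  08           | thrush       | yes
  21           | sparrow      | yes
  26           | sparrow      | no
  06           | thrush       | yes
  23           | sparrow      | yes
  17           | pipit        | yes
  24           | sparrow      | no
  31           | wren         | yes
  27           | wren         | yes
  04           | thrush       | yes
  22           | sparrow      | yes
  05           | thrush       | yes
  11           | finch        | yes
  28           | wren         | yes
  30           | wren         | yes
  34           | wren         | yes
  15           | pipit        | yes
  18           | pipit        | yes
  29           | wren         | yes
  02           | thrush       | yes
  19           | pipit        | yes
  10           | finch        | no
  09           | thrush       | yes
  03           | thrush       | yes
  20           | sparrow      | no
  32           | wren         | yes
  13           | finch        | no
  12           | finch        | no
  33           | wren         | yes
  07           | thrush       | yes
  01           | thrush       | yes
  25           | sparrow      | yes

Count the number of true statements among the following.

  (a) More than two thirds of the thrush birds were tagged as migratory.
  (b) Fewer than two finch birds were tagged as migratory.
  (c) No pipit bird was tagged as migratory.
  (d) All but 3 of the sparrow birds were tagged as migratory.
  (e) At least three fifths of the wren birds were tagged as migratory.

(a) thrush: |A| = 9, |A ∩ B| = 9; needs |A ∩ B| / |A| > 2/3 — true.
(b) finch: |A| = 5, |A ∩ B| = 2; needs |A ∩ B| < 2 — false.
(c) pipit: |A| = 5, |A ∩ B| = 5; needs A ∩ B = ∅ (|A ∩ B| = 0) — false.
(d) sparrow: |A| = 7, |A ∩ B| = 4; needs |A ∖ B| = 3 — true.
(e) wren: |A| = 8, |A ∩ B| = 8; needs |A ∩ B| / |A| ≥ 3/5 — true.

3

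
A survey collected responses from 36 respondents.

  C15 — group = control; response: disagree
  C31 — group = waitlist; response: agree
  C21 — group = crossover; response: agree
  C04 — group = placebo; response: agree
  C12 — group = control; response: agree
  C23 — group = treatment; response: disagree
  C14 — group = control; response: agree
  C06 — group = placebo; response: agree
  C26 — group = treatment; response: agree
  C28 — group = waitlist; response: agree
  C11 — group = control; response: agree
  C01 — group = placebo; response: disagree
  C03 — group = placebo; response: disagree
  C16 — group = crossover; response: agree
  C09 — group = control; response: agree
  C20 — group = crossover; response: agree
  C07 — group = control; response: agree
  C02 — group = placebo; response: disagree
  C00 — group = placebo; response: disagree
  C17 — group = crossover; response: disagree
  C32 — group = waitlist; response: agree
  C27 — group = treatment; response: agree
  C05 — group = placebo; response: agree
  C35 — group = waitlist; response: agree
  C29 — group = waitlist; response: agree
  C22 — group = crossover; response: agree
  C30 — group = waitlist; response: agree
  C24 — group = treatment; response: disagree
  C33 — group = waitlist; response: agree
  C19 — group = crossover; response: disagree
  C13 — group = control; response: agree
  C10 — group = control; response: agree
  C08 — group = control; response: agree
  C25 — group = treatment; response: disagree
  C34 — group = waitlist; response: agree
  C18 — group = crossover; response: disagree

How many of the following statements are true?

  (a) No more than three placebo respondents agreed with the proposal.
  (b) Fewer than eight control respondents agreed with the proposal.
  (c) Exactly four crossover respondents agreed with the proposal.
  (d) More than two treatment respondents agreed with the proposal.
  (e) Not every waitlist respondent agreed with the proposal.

2

(a) placebo: |A| = 7, |A ∩ B| = 3; needs |A ∩ B| ≤ 3 — true.
(b) control: |A| = 9, |A ∩ B| = 8; needs |A ∩ B| < 8 — false.
(c) crossover: |A| = 7, |A ∩ B| = 4; needs |A ∩ B| = 4 — true.
(d) treatment: |A| = 5, |A ∩ B| = 2; needs |A ∩ B| > 2 — false.
(e) waitlist: |A| = 8, |A ∩ B| = 8; needs A ⊄ B (|A ∖ B| ≥ 1) — false.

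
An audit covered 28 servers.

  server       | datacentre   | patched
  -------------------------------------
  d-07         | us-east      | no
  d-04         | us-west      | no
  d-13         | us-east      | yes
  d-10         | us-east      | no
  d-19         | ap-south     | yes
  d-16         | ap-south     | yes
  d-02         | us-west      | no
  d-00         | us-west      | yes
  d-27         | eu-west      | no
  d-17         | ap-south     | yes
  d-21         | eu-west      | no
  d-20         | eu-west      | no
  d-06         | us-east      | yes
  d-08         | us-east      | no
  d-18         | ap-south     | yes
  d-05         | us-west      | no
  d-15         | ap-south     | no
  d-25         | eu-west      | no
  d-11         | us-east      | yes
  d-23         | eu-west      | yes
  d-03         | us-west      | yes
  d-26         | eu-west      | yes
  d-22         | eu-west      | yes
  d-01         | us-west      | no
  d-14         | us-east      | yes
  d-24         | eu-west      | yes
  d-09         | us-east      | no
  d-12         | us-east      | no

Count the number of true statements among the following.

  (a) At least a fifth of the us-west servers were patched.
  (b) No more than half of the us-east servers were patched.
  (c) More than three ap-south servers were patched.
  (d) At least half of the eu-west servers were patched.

4

(a) us-west: |A| = 6, |A ∩ B| = 2; needs |A ∩ B| / |A| ≥ 1/5 — true.
(b) us-east: |A| = 9, |A ∩ B| = 4; needs |A ∩ B| ≤ |A ∖ B| — true.
(c) ap-south: |A| = 5, |A ∩ B| = 4; needs |A ∩ B| > 3 — true.
(d) eu-west: |A| = 8, |A ∩ B| = 4; needs |A ∩ B| ≥ |A ∖ B| — true.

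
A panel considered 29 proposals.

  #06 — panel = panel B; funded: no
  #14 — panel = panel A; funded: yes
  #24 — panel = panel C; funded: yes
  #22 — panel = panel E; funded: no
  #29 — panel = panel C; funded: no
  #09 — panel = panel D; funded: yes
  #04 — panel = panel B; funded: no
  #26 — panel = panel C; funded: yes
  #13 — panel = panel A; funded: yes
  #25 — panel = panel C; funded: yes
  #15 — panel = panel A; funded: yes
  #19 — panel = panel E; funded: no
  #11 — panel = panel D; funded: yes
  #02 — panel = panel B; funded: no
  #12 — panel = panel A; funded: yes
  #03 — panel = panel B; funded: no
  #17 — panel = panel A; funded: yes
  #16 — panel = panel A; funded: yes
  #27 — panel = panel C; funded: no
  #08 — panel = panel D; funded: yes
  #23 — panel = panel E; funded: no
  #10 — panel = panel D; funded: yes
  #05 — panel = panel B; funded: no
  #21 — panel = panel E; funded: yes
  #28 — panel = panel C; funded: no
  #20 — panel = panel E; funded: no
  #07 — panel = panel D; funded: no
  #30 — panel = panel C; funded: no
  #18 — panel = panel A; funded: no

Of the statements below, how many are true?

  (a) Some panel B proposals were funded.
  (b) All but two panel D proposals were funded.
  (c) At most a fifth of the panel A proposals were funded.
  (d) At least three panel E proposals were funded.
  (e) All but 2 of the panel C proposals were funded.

0

(a) panel B: |A| = 5, |A ∩ B| = 0; needs A ∩ B ≠ ∅ (|A ∩ B| ≥ 1) — false.
(b) panel D: |A| = 5, |A ∩ B| = 4; needs |A ∖ B| = 2 — false.
(c) panel A: |A| = 7, |A ∩ B| = 6; needs |A ∩ B| / |A| ≤ 1/5 — false.
(d) panel E: |A| = 5, |A ∩ B| = 1; needs |A ∩ B| ≥ 3 — false.
(e) panel C: |A| = 7, |A ∩ B| = 3; needs |A ∖ B| = 2 — false.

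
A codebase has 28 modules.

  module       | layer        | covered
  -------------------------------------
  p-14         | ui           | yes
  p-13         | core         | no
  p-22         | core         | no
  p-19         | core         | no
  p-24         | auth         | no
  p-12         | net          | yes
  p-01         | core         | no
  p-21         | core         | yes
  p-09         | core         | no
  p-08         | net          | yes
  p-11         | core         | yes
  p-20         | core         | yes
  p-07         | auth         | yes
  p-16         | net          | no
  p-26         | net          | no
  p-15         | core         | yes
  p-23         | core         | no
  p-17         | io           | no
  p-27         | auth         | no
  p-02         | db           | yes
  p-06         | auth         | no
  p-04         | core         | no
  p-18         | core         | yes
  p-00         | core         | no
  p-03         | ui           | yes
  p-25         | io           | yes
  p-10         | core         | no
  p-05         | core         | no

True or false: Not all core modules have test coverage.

True

'Not all core modules have test coverage' holds iff A ⊄ B (|A ∖ B| ≥ 1).
|A| = 15, |A ∩ B| = 5, |A ∖ B| = 10.
So the statement is true.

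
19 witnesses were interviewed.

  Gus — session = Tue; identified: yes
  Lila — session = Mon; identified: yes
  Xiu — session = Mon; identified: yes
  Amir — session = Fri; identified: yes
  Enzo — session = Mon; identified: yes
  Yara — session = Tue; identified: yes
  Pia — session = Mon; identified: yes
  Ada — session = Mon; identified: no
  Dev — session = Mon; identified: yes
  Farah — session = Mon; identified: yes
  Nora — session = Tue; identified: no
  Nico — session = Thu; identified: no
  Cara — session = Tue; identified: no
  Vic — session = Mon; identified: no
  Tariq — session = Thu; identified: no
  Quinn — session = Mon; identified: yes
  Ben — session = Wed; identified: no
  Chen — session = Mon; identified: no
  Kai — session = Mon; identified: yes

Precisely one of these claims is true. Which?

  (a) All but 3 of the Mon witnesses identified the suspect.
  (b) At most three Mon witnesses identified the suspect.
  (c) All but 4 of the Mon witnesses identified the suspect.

|A| = 11, |A ∩ B| = 8, |A ∖ B| = 3.
(a) requires |A ∖ B| = 3: true.
(b) requires |A ∩ B| ≤ 3: false.
(c) requires |A ∖ B| = 4: false.

(a)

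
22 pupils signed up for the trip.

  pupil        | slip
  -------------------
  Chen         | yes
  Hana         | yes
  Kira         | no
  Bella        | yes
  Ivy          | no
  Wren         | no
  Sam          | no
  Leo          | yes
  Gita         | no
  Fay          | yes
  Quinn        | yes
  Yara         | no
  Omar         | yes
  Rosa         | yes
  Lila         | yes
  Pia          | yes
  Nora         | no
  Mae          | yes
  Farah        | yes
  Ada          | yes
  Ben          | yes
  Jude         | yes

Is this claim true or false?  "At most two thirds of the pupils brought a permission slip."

Truth condition: |A ∩ B| / |A| ≤ 2/3.
|A| = 22, |A ∩ B| = 15, |A ∖ B| = 7.
|A ∩ B|/|A| = 15/22, so the statement is false.

False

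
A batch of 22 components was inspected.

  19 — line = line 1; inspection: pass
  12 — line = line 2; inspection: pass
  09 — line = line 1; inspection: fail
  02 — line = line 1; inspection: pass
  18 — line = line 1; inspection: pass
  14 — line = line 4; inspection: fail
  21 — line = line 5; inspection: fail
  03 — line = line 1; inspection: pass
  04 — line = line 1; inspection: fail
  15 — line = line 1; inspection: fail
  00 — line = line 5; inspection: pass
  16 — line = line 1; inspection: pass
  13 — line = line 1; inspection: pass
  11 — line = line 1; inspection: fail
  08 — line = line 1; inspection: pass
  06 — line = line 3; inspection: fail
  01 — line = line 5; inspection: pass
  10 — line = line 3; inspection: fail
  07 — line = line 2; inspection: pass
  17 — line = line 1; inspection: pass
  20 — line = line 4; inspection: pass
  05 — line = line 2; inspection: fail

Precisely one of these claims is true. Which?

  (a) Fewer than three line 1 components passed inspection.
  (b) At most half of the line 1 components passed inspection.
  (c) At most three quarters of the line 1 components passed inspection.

|A| = 12, |A ∩ B| = 8, |A ∖ B| = 4.
(a) requires |A ∩ B| < 3: false.
(b) requires |A ∩ B| ≤ |A ∖ B|: false.
(c) requires |A ∩ B| / |A| ≤ 3/4: true.

(c)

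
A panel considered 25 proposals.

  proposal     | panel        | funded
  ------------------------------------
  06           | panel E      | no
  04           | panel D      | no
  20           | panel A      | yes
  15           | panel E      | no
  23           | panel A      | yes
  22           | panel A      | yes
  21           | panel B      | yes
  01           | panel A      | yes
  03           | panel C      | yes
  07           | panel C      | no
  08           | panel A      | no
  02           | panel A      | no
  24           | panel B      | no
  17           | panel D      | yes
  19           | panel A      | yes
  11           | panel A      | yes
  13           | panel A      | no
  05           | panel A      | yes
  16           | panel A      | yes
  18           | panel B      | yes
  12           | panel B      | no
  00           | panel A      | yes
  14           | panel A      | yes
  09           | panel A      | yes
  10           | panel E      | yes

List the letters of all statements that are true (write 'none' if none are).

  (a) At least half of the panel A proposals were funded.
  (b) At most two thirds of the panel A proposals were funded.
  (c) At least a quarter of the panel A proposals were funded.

(a), (c)

|A| = 14, |A ∩ B| = 11, |A ∖ B| = 3.
(a) |A ∩ B| ≥ |A ∖ B|: holds.
(b) |A ∩ B| / |A| ≤ 2/3: fails.
(c) |A ∩ B| / |A| ≥ 1/4: holds.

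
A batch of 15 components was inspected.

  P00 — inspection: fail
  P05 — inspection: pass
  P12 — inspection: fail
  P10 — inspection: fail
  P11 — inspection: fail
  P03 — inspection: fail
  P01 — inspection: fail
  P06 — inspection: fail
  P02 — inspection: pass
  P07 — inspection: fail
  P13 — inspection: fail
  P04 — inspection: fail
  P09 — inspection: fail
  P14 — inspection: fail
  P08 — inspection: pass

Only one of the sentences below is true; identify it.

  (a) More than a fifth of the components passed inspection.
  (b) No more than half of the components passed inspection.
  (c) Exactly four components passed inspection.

|A| = 15, |A ∩ B| = 3, |A ∖ B| = 12.
(a) requires |A ∩ B| / |A| > 1/5: false.
(b) requires |A ∩ B| ≤ |A ∖ B|: true.
(c) requires |A ∩ B| = 4: false.

(b)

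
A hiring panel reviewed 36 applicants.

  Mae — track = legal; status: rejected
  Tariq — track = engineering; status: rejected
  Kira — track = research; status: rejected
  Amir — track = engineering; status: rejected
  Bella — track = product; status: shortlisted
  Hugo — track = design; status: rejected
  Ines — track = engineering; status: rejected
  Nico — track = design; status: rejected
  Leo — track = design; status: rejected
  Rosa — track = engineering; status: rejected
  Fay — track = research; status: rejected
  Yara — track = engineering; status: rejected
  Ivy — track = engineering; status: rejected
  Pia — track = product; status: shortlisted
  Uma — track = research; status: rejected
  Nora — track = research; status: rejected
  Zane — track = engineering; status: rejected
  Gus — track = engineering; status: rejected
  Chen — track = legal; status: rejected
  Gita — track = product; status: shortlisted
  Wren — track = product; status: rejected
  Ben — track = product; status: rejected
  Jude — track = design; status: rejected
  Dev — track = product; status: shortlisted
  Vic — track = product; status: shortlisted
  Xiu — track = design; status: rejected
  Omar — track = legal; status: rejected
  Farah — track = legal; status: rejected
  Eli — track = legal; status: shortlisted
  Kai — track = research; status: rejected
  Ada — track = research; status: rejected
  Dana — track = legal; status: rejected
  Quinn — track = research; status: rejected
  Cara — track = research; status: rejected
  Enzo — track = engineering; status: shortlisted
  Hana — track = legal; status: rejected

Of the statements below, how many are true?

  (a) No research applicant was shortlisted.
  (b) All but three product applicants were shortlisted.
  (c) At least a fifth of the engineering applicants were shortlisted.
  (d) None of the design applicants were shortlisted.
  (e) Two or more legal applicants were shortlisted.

2

(a) research: |A| = 8, |A ∩ B| = 0; needs A ∩ B = ∅ (|A ∩ B| = 0) — true.
(b) product: |A| = 7, |A ∩ B| = 5; needs |A ∖ B| = 3 — false.
(c) engineering: |A| = 9, |A ∩ B| = 1; needs |A ∩ B| / |A| ≥ 1/5 — false.
(d) design: |A| = 5, |A ∩ B| = 0; needs A ∩ B = ∅ (|A ∩ B| = 0) — true.
(e) legal: |A| = 7, |A ∩ B| = 1; needs |A ∩ B| ≥ 2 — false.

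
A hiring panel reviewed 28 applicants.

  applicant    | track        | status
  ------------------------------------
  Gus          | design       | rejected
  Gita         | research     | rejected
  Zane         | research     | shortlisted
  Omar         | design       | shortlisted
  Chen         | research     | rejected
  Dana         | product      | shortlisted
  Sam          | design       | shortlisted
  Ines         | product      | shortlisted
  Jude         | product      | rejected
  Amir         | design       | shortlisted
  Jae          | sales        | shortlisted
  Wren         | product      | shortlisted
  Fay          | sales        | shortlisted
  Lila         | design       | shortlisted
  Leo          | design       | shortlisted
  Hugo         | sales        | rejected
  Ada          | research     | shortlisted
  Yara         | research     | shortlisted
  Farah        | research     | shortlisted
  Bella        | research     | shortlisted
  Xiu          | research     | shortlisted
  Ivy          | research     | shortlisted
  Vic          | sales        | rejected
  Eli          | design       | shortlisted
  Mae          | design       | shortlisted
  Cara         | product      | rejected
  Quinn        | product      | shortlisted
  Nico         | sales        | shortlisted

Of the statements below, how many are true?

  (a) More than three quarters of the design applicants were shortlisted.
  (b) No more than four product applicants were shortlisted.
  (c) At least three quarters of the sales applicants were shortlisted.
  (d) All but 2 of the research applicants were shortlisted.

3

(a) design: |A| = 8, |A ∩ B| = 7; needs |A ∩ B| / |A| > 3/4 — true.
(b) product: |A| = 6, |A ∩ B| = 4; needs |A ∩ B| ≤ 4 — true.
(c) sales: |A| = 5, |A ∩ B| = 3; needs |A ∩ B| / |A| ≥ 3/4 — false.
(d) research: |A| = 9, |A ∩ B| = 7; needs |A ∖ B| = 2 — true.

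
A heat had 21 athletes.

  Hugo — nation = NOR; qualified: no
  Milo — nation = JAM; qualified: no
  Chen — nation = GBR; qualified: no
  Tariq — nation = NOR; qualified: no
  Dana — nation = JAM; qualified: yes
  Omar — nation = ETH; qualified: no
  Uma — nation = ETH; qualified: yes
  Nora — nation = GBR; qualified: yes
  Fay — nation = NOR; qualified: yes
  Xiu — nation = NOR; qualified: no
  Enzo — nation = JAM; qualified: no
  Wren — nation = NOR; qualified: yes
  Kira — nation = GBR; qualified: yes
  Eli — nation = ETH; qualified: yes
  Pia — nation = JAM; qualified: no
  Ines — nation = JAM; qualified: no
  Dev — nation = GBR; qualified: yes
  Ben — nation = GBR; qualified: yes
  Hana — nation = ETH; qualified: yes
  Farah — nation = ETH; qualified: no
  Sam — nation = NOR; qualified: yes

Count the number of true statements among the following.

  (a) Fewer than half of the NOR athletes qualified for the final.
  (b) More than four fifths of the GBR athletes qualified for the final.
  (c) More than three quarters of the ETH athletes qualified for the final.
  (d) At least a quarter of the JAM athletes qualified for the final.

(a) NOR: |A| = 6, |A ∩ B| = 3; needs |A ∩ B| < |A ∖ B| — false.
(b) GBR: |A| = 5, |A ∩ B| = 4; needs |A ∩ B| / |A| > 4/5 — false.
(c) ETH: |A| = 5, |A ∩ B| = 3; needs |A ∩ B| / |A| > 3/4 — false.
(d) JAM: |A| = 5, |A ∩ B| = 1; needs |A ∩ B| / |A| ≥ 1/4 — false.

0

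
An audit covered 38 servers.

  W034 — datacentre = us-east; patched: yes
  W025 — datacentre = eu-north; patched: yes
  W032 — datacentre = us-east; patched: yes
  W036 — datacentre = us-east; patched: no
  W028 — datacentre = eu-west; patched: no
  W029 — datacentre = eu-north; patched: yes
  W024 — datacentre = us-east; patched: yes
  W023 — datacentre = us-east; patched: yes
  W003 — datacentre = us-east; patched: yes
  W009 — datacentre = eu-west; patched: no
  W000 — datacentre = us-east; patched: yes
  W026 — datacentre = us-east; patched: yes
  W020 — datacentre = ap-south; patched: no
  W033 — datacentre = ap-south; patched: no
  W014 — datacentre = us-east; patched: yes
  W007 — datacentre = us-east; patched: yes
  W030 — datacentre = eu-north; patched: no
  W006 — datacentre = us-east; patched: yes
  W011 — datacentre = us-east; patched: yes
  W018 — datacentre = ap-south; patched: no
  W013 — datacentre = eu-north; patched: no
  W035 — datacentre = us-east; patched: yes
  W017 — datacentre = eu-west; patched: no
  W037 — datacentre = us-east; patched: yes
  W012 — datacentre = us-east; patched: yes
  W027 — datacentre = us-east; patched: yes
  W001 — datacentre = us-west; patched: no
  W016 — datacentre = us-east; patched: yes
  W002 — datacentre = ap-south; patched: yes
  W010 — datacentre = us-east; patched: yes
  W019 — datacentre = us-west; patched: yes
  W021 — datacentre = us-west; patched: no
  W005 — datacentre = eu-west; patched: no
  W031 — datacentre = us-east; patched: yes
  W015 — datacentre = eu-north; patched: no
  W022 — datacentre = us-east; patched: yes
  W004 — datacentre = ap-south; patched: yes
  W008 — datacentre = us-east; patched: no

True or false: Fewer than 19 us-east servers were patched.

'Fewer than 19 us-east servers were patched' holds iff |A ∩ B| < 19.
|A| = 21, |A ∩ B| = 19, |A ∖ B| = 2.
|A ∩ B| = 19, so the statement is false.

False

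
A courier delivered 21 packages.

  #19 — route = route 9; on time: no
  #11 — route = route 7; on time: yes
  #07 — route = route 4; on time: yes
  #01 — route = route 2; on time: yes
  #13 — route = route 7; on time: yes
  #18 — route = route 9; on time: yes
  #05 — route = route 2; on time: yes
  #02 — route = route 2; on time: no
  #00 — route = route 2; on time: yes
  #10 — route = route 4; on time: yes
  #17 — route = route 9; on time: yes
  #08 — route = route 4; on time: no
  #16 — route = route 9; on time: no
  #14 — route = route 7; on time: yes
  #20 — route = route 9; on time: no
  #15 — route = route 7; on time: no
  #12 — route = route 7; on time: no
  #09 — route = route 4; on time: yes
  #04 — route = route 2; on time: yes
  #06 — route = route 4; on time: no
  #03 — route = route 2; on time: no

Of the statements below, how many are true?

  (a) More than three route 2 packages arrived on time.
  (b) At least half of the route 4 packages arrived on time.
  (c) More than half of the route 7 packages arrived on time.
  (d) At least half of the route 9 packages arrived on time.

(a) route 2: |A| = 6, |A ∩ B| = 4; needs |A ∩ B| > 3 — true.
(b) route 4: |A| = 5, |A ∩ B| = 3; needs |A ∩ B| ≥ |A ∖ B| — true.
(c) route 7: |A| = 5, |A ∩ B| = 3; needs |A ∩ B| > |A ∖ B| — true.
(d) route 9: |A| = 5, |A ∩ B| = 2; needs |A ∩ B| ≥ |A ∖ B| — false.

3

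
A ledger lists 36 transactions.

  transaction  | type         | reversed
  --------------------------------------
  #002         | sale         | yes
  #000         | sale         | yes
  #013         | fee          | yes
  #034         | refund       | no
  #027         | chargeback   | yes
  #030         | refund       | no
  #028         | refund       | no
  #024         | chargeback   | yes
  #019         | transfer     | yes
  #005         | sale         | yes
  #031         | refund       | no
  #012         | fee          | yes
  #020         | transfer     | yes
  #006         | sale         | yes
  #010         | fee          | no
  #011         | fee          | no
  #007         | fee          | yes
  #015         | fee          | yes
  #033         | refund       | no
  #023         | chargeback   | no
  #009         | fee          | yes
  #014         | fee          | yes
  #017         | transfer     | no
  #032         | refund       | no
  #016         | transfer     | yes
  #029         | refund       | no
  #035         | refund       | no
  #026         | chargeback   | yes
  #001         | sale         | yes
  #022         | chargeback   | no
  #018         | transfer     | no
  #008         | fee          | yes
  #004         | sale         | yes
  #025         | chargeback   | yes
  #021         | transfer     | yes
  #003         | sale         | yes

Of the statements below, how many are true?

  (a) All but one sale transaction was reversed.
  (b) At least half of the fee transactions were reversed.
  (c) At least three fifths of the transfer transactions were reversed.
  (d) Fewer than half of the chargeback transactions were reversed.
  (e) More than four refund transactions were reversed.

2

(a) sale: |A| = 7, |A ∩ B| = 7; needs |A ∖ B| = 1 — false.
(b) fee: |A| = 9, |A ∩ B| = 7; needs |A ∩ B| ≥ |A ∖ B| — true.
(c) transfer: |A| = 6, |A ∩ B| = 4; needs |A ∩ B| / |A| ≥ 3/5 — true.
(d) chargeback: |A| = 6, |A ∩ B| = 4; needs |A ∩ B| < |A ∖ B| — false.
(e) refund: |A| = 8, |A ∩ B| = 0; needs |A ∩ B| > 4 — false.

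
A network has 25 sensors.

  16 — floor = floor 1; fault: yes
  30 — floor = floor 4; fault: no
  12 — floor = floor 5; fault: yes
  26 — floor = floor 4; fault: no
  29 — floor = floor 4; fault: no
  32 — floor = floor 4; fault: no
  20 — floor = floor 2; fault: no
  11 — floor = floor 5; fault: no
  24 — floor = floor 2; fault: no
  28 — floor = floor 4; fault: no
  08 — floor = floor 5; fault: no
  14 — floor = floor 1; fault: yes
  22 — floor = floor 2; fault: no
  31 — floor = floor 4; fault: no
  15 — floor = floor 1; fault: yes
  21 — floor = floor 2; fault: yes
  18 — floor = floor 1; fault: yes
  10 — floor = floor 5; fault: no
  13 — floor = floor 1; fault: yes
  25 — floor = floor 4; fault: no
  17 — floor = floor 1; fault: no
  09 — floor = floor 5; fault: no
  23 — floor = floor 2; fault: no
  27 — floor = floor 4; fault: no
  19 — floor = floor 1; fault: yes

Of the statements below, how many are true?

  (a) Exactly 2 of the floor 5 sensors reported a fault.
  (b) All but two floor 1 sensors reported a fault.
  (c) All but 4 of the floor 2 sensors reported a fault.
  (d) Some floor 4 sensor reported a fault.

1

(a) floor 5: |A| = 5, |A ∩ B| = 1; needs |A ∩ B| = 2 — false.
(b) floor 1: |A| = 7, |A ∩ B| = 6; needs |A ∖ B| = 2 — false.
(c) floor 2: |A| = 5, |A ∩ B| = 1; needs |A ∖ B| = 4 — true.
(d) floor 4: |A| = 8, |A ∩ B| = 0; needs A ∩ B ≠ ∅ (|A ∩ B| ≥ 1) — false.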